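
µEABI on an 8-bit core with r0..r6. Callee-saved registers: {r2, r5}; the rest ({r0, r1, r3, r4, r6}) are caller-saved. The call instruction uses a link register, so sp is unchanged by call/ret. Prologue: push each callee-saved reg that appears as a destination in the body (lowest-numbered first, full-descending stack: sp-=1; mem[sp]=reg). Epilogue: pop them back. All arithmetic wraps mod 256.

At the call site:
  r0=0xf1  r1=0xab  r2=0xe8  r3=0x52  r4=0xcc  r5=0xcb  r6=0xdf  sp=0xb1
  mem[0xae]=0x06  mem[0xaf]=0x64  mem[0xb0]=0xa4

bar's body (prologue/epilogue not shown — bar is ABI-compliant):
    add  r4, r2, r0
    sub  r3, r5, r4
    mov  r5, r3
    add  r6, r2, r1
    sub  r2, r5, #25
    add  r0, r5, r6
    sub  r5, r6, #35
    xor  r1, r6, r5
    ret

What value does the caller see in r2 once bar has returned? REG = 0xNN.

REG = 0xe8

prologue: push r2 -> mem[0xb0]=0xe8, sp=0xb0
prologue: push r5 -> mem[0xaf]=0xcb, sp=0xaf
body[0] add  r4, r2, r0 -> r4=0xd9
body[1] sub  r3, r5, r4 -> r3=0xf2
body[2] mov  r5, r3 -> r5=0xf2
body[3] add  r6, r2, r1 -> r6=0x93
body[4] sub  r2, r5, #25 -> r2=0xd9
body[5] add  r0, r5, r6 -> r0=0x85
body[6] sub  r5, r6, #35 -> r5=0x70
body[7] xor  r1, r6, r5 -> r1=0xe3
epilogue: pop r5=0xcb, sp=0xb0
epilogue: pop r2=0xe8, sp=0xb1
r2 is callee-saved -> restored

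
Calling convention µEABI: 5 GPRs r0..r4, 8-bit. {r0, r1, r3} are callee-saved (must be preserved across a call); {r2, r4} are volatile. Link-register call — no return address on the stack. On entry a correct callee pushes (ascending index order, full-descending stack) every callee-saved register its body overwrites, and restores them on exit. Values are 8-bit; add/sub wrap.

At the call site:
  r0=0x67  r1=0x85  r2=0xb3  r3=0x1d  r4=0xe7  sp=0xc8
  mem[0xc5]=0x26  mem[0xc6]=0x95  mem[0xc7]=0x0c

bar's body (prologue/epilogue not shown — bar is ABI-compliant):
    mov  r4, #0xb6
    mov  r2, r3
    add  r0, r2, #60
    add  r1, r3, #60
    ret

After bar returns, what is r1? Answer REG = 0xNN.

REG = 0x85

prologue: push r0 → mem[0xc7]=0x67, sp=0xc7
prologue: push r1 → mem[0xc6]=0x85, sp=0xc6
body[0] mov  r4, #0xb6 → r4=0xb6
body[1] mov  r2, r3 → r2=0x1d
body[2] add  r0, r2, #60 → r0=0x59
body[3] add  r1, r3, #60 → r1=0x59
epilogue: pop r1=0x85, sp=0xc7
epilogue: pop r0=0x67, sp=0xc8
r1 is callee-saved → restored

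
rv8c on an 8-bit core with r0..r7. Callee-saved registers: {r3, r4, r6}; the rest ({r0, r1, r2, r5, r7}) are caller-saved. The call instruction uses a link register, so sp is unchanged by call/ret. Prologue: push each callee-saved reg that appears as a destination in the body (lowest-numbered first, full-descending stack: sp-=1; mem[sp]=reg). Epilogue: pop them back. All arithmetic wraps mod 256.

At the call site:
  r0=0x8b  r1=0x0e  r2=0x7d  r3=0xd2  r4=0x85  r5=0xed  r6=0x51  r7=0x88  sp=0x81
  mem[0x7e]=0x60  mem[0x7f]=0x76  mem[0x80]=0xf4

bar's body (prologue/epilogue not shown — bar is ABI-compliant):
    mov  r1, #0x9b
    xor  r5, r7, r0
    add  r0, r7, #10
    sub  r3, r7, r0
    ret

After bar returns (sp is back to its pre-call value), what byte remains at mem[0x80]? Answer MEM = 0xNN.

prologue: push r3 -> mem[0x80]=0xd2, sp=0x80
body[0] mov  r1, #0x9b -> r1=0x9b
body[1] xor  r5, r7, r0 -> r5=0x03
body[2] add  r0, r7, #10 -> r0=0x92
body[3] sub  r3, r7, r0 -> r3=0xf6
epilogue: pop r3=0xd2, sp=0x81
prologue pushed ['r3'] at ['0x80']

MEM = 0xd2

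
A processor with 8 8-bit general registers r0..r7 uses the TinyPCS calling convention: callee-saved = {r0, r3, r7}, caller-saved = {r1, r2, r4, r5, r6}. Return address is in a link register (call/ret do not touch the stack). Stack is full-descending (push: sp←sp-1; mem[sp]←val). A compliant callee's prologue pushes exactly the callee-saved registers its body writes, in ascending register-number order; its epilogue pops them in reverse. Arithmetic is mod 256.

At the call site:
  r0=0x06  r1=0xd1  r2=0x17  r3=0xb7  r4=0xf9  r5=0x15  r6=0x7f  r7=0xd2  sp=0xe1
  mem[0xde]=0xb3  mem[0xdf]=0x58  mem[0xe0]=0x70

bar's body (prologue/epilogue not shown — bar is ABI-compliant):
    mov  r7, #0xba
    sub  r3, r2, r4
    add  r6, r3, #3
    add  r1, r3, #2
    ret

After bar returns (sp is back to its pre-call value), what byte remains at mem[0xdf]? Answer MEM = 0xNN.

MEM = 0xd2

prologue: push r3 → mem[0xe0]=0xb7, sp=0xe0
prologue: push r7 → mem[0xdf]=0xd2, sp=0xdf
body[0] mov  r7, #0xba → r7=0xba
body[1] sub  r3, r2, r4 → r3=0x1e
body[2] add  r6, r3, #3 → r6=0x21
body[3] add  r1, r3, #2 → r1=0x20
epilogue: pop r7=0xd2, sp=0xe0
epilogue: pop r3=0xb7, sp=0xe1
prologue pushed ['r3', 'r7'] at ['0xe0', '0xdf']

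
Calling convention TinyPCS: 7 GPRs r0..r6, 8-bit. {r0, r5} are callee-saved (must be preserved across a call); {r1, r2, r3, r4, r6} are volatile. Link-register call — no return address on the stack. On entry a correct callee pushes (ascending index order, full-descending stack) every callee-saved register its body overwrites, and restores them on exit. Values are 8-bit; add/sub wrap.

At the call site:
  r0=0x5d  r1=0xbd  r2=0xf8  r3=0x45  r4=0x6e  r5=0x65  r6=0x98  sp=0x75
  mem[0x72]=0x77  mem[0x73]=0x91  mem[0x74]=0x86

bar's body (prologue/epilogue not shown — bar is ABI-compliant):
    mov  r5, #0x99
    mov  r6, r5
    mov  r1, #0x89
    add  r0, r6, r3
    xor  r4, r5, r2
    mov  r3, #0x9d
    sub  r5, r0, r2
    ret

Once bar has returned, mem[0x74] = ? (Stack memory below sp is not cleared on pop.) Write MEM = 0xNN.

MEM = 0x5d

prologue: push r0 -> mem[0x74]=0x5d, sp=0x74
prologue: push r5 -> mem[0x73]=0x65, sp=0x73
body[0] mov  r5, #0x99 -> r5=0x99
body[1] mov  r6, r5 -> r6=0x99
body[2] mov  r1, #0x89 -> r1=0x89
body[3] add  r0, r6, r3 -> r0=0xde
body[4] xor  r4, r5, r2 -> r4=0x61
body[5] mov  r3, #0x9d -> r3=0x9d
body[6] sub  r5, r0, r2 -> r5=0xe6
epilogue: pop r5=0x65, sp=0x74
epilogue: pop r0=0x5d, sp=0x75
prologue pushed ['r0', 'r5'] at ['0x74', '0x73']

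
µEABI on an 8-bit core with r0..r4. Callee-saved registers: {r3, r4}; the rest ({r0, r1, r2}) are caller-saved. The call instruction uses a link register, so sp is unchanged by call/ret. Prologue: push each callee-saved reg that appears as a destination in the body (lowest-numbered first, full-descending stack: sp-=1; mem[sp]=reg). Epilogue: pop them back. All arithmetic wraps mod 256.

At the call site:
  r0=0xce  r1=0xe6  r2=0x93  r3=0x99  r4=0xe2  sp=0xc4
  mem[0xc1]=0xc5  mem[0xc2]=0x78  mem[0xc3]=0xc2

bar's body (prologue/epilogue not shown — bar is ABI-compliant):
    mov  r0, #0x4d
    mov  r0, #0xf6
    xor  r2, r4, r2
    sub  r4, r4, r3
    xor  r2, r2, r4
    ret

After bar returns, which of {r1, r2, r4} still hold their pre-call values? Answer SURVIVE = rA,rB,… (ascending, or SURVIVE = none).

prologue: push r4 → mem[0xc3]=0xe2, sp=0xc3
body[0] mov  r0, #0x4d → r0=0x4d
body[1] mov  r0, #0xf6 → r0=0xf6
body[2] xor  r2, r4, r2 → r2=0x71
body[3] sub  r4, r4, r3 → r4=0x49
body[4] xor  r2, r2, r4 → r2=0x38
epilogue: pop r4=0xe2, sp=0xc4
r1: caller-saved, written=False
r2: caller-saved, written=True
r4: callee-saved, written=True

SURVIVE = r1,r4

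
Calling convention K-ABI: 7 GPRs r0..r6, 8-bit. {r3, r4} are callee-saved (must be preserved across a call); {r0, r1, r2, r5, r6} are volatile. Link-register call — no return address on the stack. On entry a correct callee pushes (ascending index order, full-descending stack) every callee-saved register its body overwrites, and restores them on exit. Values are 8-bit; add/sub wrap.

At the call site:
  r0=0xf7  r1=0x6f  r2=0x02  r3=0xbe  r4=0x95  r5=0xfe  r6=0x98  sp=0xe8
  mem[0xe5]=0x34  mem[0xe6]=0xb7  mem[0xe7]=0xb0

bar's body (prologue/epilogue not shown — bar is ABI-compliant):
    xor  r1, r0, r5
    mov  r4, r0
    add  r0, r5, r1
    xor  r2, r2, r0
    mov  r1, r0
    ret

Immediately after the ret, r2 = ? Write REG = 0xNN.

prologue: push r4 -> mem[0xe7]=0x95, sp=0xe7
body[0] xor  r1, r0, r5 -> r1=0x09
body[1] mov  r4, r0 -> r4=0xf7
body[2] add  r0, r5, r1 -> r0=0x07
body[3] xor  r2, r2, r0 -> r2=0x05
body[4] mov  r1, r0 -> r1=0x07
epilogue: pop r4=0x95, sp=0xe8
r2 is caller-saved -> body value

REG = 0x05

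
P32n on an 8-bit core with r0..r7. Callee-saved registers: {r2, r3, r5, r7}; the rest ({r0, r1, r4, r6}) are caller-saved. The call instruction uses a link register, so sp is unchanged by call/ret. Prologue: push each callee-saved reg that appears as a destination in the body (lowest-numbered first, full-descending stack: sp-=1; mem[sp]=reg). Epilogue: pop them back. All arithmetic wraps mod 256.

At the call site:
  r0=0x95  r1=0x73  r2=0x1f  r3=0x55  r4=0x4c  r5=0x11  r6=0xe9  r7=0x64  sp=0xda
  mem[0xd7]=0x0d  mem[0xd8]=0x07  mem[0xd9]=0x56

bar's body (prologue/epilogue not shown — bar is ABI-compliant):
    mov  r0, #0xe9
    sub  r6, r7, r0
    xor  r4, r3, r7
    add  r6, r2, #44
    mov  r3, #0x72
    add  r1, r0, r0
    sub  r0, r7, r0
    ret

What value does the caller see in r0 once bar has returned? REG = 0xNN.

REG = 0x7b

prologue: push r3 -> mem[0xd9]=0x55, sp=0xd9
body[0] mov  r0, #0xe9 -> r0=0xe9
body[1] sub  r6, r7, r0 -> r6=0x7b
body[2] xor  r4, r3, r7 -> r4=0x31
body[3] add  r6, r2, #44 -> r6=0x4b
body[4] mov  r3, #0x72 -> r3=0x72
body[5] add  r1, r0, r0 -> r1=0xd2
body[6] sub  r0, r7, r0 -> r0=0x7b
epilogue: pop r3=0x55, sp=0xda
r0 is caller-saved -> body value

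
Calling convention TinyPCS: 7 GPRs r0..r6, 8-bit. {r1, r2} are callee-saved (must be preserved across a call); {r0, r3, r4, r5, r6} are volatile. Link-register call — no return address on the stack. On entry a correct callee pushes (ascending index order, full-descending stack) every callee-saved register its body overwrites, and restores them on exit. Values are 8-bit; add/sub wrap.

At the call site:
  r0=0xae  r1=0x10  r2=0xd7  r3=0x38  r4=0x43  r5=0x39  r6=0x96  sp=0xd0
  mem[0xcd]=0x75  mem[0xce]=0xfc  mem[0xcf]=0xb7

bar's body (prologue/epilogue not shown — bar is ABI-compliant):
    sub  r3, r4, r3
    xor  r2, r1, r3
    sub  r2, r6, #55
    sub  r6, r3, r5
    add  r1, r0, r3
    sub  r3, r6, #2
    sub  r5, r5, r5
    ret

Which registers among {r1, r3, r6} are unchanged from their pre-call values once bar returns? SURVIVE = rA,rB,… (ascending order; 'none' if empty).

prologue: push r1 -> mem[0xcf]=0x10, sp=0xcf
prologue: push r2 -> mem[0xce]=0xd7, sp=0xce
body[0] sub  r3, r4, r3 -> r3=0x0b
body[1] xor  r2, r1, r3 -> r2=0x1b
body[2] sub  r2, r6, #55 -> r2=0x5f
body[3] sub  r6, r3, r5 -> r6=0xd2
body[4] add  r1, r0, r3 -> r1=0xb9
body[5] sub  r3, r6, #2 -> r3=0xd0
body[6] sub  r5, r5, r5 -> r5=0x00
epilogue: pop r2=0xd7, sp=0xcf
epilogue: pop r1=0x10, sp=0xd0
r1: callee-saved, written=True
r3: caller-saved, written=True
r6: caller-saved, written=True

SURVIVE = r1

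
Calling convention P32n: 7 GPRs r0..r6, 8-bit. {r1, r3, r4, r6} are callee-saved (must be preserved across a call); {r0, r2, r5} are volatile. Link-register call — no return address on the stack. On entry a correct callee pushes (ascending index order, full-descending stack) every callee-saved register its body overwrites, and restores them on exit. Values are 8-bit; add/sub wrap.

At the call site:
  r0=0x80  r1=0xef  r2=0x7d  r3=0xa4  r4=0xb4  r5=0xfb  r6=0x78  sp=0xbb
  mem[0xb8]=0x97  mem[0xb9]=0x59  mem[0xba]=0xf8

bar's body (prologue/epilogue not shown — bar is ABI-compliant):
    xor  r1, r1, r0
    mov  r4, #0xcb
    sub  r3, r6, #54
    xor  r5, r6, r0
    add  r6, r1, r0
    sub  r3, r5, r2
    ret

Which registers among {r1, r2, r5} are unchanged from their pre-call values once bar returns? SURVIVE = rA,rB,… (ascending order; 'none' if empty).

prologue: push r1 -> mem[0xba]=0xef, sp=0xba
prologue: push r3 -> mem[0xb9]=0xa4, sp=0xb9
prologue: push r4 -> mem[0xb8]=0xb4, sp=0xb8
prologue: push r6 -> mem[0xb7]=0x78, sp=0xb7
body[0] xor  r1, r1, r0 -> r1=0x6f
body[1] mov  r4, #0xcb -> r4=0xcb
body[2] sub  r3, r6, #54 -> r3=0x42
body[3] xor  r5, r6, r0 -> r5=0xf8
body[4] add  r6, r1, r0 -> r6=0xef
body[5] sub  r3, r5, r2 -> r3=0x7b
epilogue: pop r6=0x78, sp=0xb8
epilogue: pop r4=0xb4, sp=0xb9
epilogue: pop r3=0xa4, sp=0xba
epilogue: pop r1=0xef, sp=0xbb
r1: callee-saved, written=True
r2: caller-saved, written=False
r5: caller-saved, written=True

SURVIVE = r1,r2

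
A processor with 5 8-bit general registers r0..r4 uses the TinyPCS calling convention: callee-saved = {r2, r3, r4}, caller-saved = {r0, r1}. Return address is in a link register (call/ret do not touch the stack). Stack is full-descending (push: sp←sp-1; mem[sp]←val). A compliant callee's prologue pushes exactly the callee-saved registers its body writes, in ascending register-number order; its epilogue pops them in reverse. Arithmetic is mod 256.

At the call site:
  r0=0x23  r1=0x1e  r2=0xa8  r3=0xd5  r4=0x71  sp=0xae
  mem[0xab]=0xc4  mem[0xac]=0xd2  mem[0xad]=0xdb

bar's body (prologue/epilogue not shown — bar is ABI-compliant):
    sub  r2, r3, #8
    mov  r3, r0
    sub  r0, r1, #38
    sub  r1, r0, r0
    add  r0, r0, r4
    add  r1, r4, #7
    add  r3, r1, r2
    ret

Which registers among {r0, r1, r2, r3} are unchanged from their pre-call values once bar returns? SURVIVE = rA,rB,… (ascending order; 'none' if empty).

prologue: push r2 -> mem[0xad]=0xa8, sp=0xad
prologue: push r3 -> mem[0xac]=0xd5, sp=0xac
body[0] sub  r2, r3, #8 -> r2=0xcd
body[1] mov  r3, r0 -> r3=0x23
body[2] sub  r0, r1, #38 -> r0=0xf8
body[3] sub  r1, r0, r0 -> r1=0x00
body[4] add  r0, r0, r4 -> r0=0x69
body[5] add  r1, r4, #7 -> r1=0x78
body[6] add  r3, r1, r2 -> r3=0x45
epilogue: pop r3=0xd5, sp=0xad
epilogue: pop r2=0xa8, sp=0xae
r0: caller-saved, written=True
r1: caller-saved, written=True
r2: callee-saved, written=True
r3: callee-saved, written=True

SURVIVE = r2,r3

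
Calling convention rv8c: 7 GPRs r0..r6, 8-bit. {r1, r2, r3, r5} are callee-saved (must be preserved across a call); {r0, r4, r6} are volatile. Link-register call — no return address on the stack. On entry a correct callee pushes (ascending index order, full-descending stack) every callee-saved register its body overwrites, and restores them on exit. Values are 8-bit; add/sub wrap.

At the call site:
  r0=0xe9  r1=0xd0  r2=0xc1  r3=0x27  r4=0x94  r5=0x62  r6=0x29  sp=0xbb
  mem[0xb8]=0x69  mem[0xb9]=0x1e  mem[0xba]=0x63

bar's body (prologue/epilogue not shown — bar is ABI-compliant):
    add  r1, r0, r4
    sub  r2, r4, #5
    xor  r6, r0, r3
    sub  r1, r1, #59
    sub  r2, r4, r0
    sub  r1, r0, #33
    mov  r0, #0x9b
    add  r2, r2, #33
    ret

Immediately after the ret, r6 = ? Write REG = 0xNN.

prologue: push r1 → mem[0xba]=0xd0, sp=0xba
prologue: push r2 → mem[0xb9]=0xc1, sp=0xb9
body[0] add  r1, r0, r4 → r1=0x7d
body[1] sub  r2, r4, #5 → r2=0x8f
body[2] xor  r6, r0, r3 → r6=0xce
body[3] sub  r1, r1, #59 → r1=0x42
body[4] sub  r2, r4, r0 → r2=0xab
body[5] sub  r1, r0, #33 → r1=0xc8
body[6] mov  r0, #0x9b → r0=0x9b
body[7] add  r2, r2, #33 → r2=0xcc
epilogue: pop r2=0xc1, sp=0xba
epilogue: pop r1=0xd0, sp=0xbb
r6 is caller-saved → body value

REG = 0xce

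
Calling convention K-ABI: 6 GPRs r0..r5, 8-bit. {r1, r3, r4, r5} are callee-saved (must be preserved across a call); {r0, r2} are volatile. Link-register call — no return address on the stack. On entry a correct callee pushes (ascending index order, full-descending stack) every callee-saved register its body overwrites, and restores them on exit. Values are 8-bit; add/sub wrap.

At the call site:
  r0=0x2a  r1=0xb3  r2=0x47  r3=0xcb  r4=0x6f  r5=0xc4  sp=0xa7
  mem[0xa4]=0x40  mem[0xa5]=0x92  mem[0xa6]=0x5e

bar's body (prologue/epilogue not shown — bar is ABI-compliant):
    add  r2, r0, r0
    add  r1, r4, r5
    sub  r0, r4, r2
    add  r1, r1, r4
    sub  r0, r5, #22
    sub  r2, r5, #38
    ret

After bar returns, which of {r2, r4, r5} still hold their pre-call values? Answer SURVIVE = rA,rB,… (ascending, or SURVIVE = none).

prologue: push r1 → mem[0xa6]=0xb3, sp=0xa6
body[0] add  r2, r0, r0 → r2=0x54
body[1] add  r1, r4, r5 → r1=0x33
body[2] sub  r0, r4, r2 → r0=0x1b
body[3] add  r1, r1, r4 → r1=0xa2
body[4] sub  r0, r5, #22 → r0=0xae
body[5] sub  r2, r5, #38 → r2=0x9e
epilogue: pop r1=0xb3, sp=0xa7
r2: caller-saved, written=True
r4: callee-saved, written=False
r5: callee-saved, written=False

SURVIVE = r4,r5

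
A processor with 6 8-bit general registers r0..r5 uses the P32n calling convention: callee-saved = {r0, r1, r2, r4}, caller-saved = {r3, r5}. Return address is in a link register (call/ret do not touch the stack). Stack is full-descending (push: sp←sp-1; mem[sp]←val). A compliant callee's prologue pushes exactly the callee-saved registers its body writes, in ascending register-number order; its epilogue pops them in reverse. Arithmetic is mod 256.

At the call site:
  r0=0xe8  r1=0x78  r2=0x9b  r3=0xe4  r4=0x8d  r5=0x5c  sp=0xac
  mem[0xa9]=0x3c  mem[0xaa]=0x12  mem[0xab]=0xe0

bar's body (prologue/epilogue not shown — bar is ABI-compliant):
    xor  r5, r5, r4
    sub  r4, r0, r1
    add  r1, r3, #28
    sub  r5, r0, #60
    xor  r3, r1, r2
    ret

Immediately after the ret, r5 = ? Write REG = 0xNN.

prologue: push r1 → mem[0xab]=0x78, sp=0xab
prologue: push r4 → mem[0xaa]=0x8d, sp=0xaa
body[0] xor  r5, r5, r4 → r5=0xd1
body[1] sub  r4, r0, r1 → r4=0x70
body[2] add  r1, r3, #28 → r1=0x00
body[3] sub  r5, r0, #60 → r5=0xac
body[4] xor  r3, r1, r2 → r3=0x9b
epilogue: pop r4=0x8d, sp=0xab
epilogue: pop r1=0x78, sp=0xac
r5 is caller-saved → body value

REG = 0xac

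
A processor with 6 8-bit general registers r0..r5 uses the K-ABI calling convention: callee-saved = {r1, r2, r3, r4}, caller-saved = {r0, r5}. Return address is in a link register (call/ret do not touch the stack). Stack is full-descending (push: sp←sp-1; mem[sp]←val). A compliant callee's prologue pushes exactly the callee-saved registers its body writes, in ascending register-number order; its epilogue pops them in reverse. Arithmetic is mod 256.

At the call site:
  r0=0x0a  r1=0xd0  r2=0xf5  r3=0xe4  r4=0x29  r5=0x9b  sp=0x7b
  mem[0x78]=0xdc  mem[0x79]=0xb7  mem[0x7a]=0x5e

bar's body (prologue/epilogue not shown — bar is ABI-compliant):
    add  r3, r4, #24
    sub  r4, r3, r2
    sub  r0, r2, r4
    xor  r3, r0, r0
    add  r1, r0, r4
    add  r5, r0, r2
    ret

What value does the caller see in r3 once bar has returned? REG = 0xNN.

prologue: push r1 → mem[0x7a]=0xd0, sp=0x7a
prologue: push r3 → mem[0x79]=0xe4, sp=0x79
prologue: push r4 → mem[0x78]=0x29, sp=0x78
body[0] add  r3, r4, #24 → r3=0x41
body[1] sub  r4, r3, r2 → r4=0x4c
body[2] sub  r0, r2, r4 → r0=0xa9
body[3] xor  r3, r0, r0 → r3=0x00
body[4] add  r1, r0, r4 → r1=0xf5
body[5] add  r5, r0, r2 → r5=0x9e
epilogue: pop r4=0x29, sp=0x79
epilogue: pop r3=0xe4, sp=0x7a
epilogue: pop r1=0xd0, sp=0x7b
r3 is callee-saved → restored

REG = 0xe4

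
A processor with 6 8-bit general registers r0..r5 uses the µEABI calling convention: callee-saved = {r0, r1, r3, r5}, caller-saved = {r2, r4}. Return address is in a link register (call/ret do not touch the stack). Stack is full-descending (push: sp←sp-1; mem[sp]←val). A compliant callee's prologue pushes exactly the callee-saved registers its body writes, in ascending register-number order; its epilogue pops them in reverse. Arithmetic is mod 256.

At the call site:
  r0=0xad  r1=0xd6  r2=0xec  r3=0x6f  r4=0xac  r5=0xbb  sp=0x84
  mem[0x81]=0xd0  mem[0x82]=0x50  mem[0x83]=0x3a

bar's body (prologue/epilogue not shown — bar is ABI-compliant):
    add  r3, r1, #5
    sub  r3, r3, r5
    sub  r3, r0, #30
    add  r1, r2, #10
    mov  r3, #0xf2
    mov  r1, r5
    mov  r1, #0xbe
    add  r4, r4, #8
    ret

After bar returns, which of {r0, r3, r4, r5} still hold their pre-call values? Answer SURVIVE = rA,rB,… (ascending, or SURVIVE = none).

SURVIVE = r0,r3,r5

prologue: push r1 -> mem[0x83]=0xd6, sp=0x83
prologue: push r3 -> mem[0x82]=0x6f, sp=0x82
body[0] add  r3, r1, #5 -> r3=0xdb
body[1] sub  r3, r3, r5 -> r3=0x20
body[2] sub  r3, r0, #30 -> r3=0x8f
body[3] add  r1, r2, #10 -> r1=0xf6
body[4] mov  r3, #0xf2 -> r3=0xf2
body[5] mov  r1, r5 -> r1=0xbb
body[6] mov  r1, #0xbe -> r1=0xbe
body[7] add  r4, r4, #8 -> r4=0xb4
epilogue: pop r3=0x6f, sp=0x83
epilogue: pop r1=0xd6, sp=0x84
r0: callee-saved, written=False
r3: callee-saved, written=True
r4: caller-saved, written=True
r5: callee-saved, written=False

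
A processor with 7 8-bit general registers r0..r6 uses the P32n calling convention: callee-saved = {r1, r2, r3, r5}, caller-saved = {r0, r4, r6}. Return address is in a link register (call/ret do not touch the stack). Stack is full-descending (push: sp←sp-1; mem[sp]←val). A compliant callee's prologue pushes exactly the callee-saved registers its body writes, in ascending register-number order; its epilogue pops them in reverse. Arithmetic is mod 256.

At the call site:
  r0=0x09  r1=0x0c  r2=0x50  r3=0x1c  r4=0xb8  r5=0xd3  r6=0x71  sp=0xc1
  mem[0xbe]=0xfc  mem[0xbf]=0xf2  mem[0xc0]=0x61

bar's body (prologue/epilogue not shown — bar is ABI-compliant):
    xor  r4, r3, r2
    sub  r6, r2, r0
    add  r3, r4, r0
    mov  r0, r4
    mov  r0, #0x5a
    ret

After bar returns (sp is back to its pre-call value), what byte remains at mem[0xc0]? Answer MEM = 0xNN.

prologue: push r3 → mem[0xc0]=0x1c, sp=0xc0
body[0] xor  r4, r3, r2 → r4=0x4c
body[1] sub  r6, r2, r0 → r6=0x47
body[2] add  r3, r4, r0 → r3=0x55
body[3] mov  r0, r4 → r0=0x4c
body[4] mov  r0, #0x5a → r0=0x5a
epilogue: pop r3=0x1c, sp=0xc1
prologue pushed ['r3'] at ['0xc0']

MEM = 0x1c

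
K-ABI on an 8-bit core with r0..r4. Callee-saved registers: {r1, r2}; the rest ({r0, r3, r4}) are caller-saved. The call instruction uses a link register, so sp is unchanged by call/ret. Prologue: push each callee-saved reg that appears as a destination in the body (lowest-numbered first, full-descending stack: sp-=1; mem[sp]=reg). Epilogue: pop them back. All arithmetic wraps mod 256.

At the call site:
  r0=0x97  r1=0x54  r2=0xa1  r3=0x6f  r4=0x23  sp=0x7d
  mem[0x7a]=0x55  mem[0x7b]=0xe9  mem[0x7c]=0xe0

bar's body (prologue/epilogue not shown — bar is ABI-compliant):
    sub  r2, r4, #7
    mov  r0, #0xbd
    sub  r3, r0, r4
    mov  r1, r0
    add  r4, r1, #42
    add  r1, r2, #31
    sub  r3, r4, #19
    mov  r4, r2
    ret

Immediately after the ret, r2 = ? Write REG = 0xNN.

prologue: push r1 -> mem[0x7c]=0x54, sp=0x7c
prologue: push r2 -> mem[0x7b]=0xa1, sp=0x7b
body[0] sub  r2, r4, #7 -> r2=0x1c
body[1] mov  r0, #0xbd -> r0=0xbd
body[2] sub  r3, r0, r4 -> r3=0x9a
body[3] mov  r1, r0 -> r1=0xbd
body[4] add  r4, r1, #42 -> r4=0xe7
body[5] add  r1, r2, #31 -> r1=0x3b
body[6] sub  r3, r4, #19 -> r3=0xd4
body[7] mov  r4, r2 -> r4=0x1c
epilogue: pop r2=0xa1, sp=0x7c
epilogue: pop r1=0x54, sp=0x7d
r2 is callee-saved -> restored

REG = 0xa1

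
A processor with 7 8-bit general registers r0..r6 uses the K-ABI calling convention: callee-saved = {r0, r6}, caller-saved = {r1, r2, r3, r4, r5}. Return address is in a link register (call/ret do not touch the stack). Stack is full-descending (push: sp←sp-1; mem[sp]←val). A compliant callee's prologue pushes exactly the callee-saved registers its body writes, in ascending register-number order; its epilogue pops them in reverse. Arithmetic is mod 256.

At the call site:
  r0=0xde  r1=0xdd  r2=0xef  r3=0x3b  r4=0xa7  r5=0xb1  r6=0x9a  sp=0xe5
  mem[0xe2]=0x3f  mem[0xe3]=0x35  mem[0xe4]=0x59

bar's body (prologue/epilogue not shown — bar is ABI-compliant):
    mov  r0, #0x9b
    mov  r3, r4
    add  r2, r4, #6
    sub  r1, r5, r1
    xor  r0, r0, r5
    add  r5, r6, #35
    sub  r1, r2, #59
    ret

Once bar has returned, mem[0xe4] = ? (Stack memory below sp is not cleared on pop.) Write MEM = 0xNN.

MEM = 0xde

prologue: push r0 -> mem[0xe4]=0xde, sp=0xe4
body[0] mov  r0, #0x9b -> r0=0x9b
body[1] mov  r3, r4 -> r3=0xa7
body[2] add  r2, r4, #6 -> r2=0xad
body[3] sub  r1, r5, r1 -> r1=0xd4
body[4] xor  r0, r0, r5 -> r0=0x2a
body[5] add  r5, r6, #35 -> r5=0xbd
body[6] sub  r1, r2, #59 -> r1=0x72
epilogue: pop r0=0xde, sp=0xe5
prologue pushed ['r0'] at ['0xe4']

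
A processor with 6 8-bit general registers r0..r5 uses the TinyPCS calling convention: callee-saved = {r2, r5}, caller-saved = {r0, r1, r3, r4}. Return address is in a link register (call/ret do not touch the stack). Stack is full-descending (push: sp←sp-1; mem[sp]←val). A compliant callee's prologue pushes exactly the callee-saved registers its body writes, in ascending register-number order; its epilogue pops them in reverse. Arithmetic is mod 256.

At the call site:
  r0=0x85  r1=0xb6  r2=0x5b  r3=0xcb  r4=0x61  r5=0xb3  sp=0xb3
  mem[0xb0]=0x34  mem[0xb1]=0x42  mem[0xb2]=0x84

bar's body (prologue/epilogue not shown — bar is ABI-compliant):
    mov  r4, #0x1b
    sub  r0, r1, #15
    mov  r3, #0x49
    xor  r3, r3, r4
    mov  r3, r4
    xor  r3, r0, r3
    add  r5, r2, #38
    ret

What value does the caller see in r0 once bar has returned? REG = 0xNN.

REG = 0xa7

prologue: push r5 → mem[0xb2]=0xb3, sp=0xb2
body[0] mov  r4, #0x1b → r4=0x1b
body[1] sub  r0, r1, #15 → r0=0xa7
body[2] mov  r3, #0x49 → r3=0x49
body[3] xor  r3, r3, r4 → r3=0x52
body[4] mov  r3, r4 → r3=0x1b
body[5] xor  r3, r0, r3 → r3=0xbc
body[6] add  r5, r2, #38 → r5=0x81
epilogue: pop r5=0xb3, sp=0xb3
r0 is caller-saved → body value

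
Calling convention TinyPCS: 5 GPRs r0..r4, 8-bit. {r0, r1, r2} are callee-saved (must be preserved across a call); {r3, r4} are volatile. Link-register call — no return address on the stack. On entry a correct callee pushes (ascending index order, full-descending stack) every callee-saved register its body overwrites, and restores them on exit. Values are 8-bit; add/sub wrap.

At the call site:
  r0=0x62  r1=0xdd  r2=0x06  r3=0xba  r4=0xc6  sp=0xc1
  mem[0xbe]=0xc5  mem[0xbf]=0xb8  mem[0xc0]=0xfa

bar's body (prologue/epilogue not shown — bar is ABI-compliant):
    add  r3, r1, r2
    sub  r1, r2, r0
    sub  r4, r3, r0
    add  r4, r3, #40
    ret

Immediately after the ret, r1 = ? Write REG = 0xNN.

prologue: push r1 -> mem[0xc0]=0xdd, sp=0xc0
body[0] add  r3, r1, r2 -> r3=0xe3
body[1] sub  r1, r2, r0 -> r1=0xa4
body[2] sub  r4, r3, r0 -> r4=0x81
body[3] add  r4, r3, #40 -> r4=0x0b
epilogue: pop r1=0xdd, sp=0xc1
r1 is callee-saved -> restored

REG = 0xdd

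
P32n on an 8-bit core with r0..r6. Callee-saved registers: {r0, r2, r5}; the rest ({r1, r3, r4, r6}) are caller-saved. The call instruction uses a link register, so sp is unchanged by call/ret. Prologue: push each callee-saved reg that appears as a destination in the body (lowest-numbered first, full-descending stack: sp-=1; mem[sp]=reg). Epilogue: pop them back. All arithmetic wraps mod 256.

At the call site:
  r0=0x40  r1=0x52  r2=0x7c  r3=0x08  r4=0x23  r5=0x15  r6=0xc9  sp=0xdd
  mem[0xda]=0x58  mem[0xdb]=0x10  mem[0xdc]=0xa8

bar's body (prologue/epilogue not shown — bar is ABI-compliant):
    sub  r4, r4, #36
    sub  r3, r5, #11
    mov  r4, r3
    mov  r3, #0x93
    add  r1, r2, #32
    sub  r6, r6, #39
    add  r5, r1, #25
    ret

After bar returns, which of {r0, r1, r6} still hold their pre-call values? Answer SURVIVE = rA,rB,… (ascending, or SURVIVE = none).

prologue: push r5 → mem[0xdc]=0x15, sp=0xdc
body[0] sub  r4, r4, #36 → r4=0xff
body[1] sub  r3, r5, #11 → r3=0x0a
body[2] mov  r4, r3 → r4=0x0a
body[3] mov  r3, #0x93 → r3=0x93
body[4] add  r1, r2, #32 → r1=0x9c
body[5] sub  r6, r6, #39 → r6=0xa2
body[6] add  r5, r1, #25 → r5=0xb5
epilogue: pop r5=0x15, sp=0xdd
r0: callee-saved, written=False
r1: caller-saved, written=True
r6: caller-saved, written=True

SURVIVE = r0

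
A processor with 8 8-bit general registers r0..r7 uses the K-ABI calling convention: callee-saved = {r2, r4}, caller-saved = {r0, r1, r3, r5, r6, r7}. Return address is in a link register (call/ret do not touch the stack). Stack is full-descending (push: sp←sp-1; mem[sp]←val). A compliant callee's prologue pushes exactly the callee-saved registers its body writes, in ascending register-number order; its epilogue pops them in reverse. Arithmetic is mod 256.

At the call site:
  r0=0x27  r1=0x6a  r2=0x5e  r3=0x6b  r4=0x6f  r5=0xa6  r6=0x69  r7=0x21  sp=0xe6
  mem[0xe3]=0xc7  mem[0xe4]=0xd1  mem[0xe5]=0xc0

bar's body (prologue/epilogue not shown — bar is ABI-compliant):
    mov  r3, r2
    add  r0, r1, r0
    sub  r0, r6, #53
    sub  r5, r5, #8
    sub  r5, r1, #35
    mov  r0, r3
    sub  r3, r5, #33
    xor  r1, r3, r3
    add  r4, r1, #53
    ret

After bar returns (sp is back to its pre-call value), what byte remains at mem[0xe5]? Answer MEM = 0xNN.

MEM = 0x6f

prologue: push r4 -> mem[0xe5]=0x6f, sp=0xe5
body[0] mov  r3, r2 -> r3=0x5e
body[1] add  r0, r1, r0 -> r0=0x91
body[2] sub  r0, r6, #53 -> r0=0x34
body[3] sub  r5, r5, #8 -> r5=0x9e
body[4] sub  r5, r1, #35 -> r5=0x47
body[5] mov  r0, r3 -> r0=0x5e
body[6] sub  r3, r5, #33 -> r3=0x26
body[7] xor  r1, r3, r3 -> r1=0x00
body[8] add  r4, r1, #53 -> r4=0x35
epilogue: pop r4=0x6f, sp=0xe6
prologue pushed ['r4'] at ['0xe5']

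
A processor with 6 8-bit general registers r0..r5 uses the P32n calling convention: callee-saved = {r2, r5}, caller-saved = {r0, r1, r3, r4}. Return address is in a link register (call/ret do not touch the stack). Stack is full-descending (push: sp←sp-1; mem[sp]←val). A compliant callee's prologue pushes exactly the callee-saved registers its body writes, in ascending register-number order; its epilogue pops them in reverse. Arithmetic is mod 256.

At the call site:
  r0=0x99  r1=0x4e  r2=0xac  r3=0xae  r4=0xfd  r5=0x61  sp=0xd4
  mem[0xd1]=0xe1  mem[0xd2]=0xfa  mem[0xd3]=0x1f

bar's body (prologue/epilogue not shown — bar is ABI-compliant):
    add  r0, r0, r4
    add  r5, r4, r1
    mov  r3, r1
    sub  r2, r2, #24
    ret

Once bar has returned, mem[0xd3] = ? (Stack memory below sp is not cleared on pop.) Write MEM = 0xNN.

MEM = 0xac

prologue: push r2 -> mem[0xd3]=0xac, sp=0xd3
prologue: push r5 -> mem[0xd2]=0x61, sp=0xd2
body[0] add  r0, r0, r4 -> r0=0x96
body[1] add  r5, r4, r1 -> r5=0x4b
body[2] mov  r3, r1 -> r3=0x4e
body[3] sub  r2, r2, #24 -> r2=0x94
epilogue: pop r5=0x61, sp=0xd3
epilogue: pop r2=0xac, sp=0xd4
prologue pushed ['r2', 'r5'] at ['0xd3', '0xd2']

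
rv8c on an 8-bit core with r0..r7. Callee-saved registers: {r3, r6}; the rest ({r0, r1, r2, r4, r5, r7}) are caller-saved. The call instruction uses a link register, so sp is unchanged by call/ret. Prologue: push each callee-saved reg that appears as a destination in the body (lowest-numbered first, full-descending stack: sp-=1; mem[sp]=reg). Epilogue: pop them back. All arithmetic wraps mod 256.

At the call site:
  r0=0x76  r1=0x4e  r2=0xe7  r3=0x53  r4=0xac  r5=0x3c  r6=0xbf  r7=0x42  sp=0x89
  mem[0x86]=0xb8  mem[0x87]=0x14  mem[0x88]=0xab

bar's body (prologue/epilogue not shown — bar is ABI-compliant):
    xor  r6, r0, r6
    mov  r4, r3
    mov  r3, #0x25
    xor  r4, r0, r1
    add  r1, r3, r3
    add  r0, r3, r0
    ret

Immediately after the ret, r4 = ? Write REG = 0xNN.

REG = 0x38

prologue: push r3 -> mem[0x88]=0x53, sp=0x88
prologue: push r6 -> mem[0x87]=0xbf, sp=0x87
body[0] xor  r6, r0, r6 -> r6=0xc9
body[1] mov  r4, r3 -> r4=0x53
body[2] mov  r3, #0x25 -> r3=0x25
body[3] xor  r4, r0, r1 -> r4=0x38
body[4] add  r1, r3, r3 -> r1=0x4a
body[5] add  r0, r3, r0 -> r0=0x9b
epilogue: pop r6=0xbf, sp=0x88
epilogue: pop r3=0x53, sp=0x89
r4 is caller-saved -> body value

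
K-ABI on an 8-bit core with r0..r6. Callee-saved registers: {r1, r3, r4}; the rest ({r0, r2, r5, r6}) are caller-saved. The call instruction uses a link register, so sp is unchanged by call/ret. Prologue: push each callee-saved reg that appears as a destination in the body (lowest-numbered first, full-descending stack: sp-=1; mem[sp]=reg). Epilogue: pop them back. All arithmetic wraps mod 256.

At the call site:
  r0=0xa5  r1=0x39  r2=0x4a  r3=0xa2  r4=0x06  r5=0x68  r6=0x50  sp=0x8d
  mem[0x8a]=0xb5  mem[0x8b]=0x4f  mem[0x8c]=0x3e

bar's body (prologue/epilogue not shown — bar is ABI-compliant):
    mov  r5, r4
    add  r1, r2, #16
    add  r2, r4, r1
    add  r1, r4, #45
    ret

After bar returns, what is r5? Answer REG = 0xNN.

prologue: push r1 -> mem[0x8c]=0x39, sp=0x8c
body[0] mov  r5, r4 -> r5=0x06
body[1] add  r1, r2, #16 -> r1=0x5a
body[2] add  r2, r4, r1 -> r2=0x60
body[3] add  r1, r4, #45 -> r1=0x33
epilogue: pop r1=0x39, sp=0x8d
r5 is caller-saved -> body value

REG = 0x06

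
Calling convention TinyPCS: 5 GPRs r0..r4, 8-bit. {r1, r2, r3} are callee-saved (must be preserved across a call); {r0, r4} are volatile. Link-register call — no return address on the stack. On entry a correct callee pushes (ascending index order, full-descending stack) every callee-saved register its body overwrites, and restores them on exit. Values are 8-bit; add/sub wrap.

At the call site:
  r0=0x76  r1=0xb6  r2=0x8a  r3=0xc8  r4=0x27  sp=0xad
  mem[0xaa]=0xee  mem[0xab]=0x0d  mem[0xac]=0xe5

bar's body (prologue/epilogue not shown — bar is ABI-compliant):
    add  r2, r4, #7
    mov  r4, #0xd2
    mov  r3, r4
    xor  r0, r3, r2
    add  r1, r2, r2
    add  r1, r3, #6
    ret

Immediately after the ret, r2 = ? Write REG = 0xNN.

REG = 0x8a

prologue: push r1 → mem[0xac]=0xb6, sp=0xac
prologue: push r2 → mem[0xab]=0x8a, sp=0xab
prologue: push r3 → mem[0xaa]=0xc8, sp=0xaa
body[0] add  r2, r4, #7 → r2=0x2e
body[1] mov  r4, #0xd2 → r4=0xd2
body[2] mov  r3, r4 → r3=0xd2
body[3] xor  r0, r3, r2 → r0=0xfc
body[4] add  r1, r2, r2 → r1=0x5c
body[5] add  r1, r3, #6 → r1=0xd8
epilogue: pop r3=0xc8, sp=0xab
epilogue: pop r2=0x8a, sp=0xac
epilogue: pop r1=0xb6, sp=0xad
r2 is callee-saved → restored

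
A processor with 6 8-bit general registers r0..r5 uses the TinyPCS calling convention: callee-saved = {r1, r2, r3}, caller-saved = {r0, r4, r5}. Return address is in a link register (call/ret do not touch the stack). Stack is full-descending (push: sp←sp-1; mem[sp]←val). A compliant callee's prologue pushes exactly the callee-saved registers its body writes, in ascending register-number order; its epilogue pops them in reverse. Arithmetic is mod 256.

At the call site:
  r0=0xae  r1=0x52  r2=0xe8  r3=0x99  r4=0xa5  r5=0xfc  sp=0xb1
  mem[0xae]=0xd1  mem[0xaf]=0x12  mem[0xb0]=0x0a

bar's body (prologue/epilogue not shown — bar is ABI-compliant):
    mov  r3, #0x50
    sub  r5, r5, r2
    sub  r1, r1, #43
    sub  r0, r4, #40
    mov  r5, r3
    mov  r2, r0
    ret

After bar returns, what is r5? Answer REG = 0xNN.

REG = 0x50

prologue: push r1 -> mem[0xb0]=0x52, sp=0xb0
prologue: push r2 -> mem[0xaf]=0xe8, sp=0xaf
prologue: push r3 -> mem[0xae]=0x99, sp=0xae
body[0] mov  r3, #0x50 -> r3=0x50
body[1] sub  r5, r5, r2 -> r5=0x14
body[2] sub  r1, r1, #43 -> r1=0x27
body[3] sub  r0, r4, #40 -> r0=0x7d
body[4] mov  r5, r3 -> r5=0x50
body[5] mov  r2, r0 -> r2=0x7d
epilogue: pop r3=0x99, sp=0xaf
epilogue: pop r2=0xe8, sp=0xb0
epilogue: pop r1=0x52, sp=0xb1
r5 is caller-saved -> body value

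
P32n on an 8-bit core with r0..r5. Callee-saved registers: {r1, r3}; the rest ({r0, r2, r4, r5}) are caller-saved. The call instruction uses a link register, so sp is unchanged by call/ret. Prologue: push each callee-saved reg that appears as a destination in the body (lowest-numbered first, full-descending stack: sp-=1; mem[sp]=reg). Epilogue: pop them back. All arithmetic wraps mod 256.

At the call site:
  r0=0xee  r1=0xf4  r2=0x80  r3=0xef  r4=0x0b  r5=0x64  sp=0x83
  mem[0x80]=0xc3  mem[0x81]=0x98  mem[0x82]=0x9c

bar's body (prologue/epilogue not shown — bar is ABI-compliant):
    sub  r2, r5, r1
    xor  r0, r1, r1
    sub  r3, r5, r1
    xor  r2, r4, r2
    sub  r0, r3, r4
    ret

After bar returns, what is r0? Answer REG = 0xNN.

REG = 0x65

prologue: push r3 → mem[0x82]=0xef, sp=0x82
body[0] sub  r2, r5, r1 → r2=0x70
body[1] xor  r0, r1, r1 → r0=0x00
body[2] sub  r3, r5, r1 → r3=0x70
body[3] xor  r2, r4, r2 → r2=0x7b
body[4] sub  r0, r3, r4 → r0=0x65
epilogue: pop r3=0xef, sp=0x83
r0 is caller-saved → body value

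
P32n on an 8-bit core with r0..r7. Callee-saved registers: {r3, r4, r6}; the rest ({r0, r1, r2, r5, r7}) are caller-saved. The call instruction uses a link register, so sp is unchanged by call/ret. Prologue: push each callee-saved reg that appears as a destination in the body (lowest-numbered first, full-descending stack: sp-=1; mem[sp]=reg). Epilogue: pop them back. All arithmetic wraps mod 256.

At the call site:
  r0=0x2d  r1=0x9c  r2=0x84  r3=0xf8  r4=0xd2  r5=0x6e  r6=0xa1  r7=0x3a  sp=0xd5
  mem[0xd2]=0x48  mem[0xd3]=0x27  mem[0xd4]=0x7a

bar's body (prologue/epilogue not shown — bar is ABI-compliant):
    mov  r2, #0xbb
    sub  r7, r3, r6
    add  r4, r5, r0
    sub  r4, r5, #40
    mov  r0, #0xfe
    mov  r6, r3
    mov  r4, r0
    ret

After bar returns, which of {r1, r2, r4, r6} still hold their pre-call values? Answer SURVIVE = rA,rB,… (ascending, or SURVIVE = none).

SURVIVE = r1,r4,r6

prologue: push r4 → mem[0xd4]=0xd2, sp=0xd4
prologue: push r6 → mem[0xd3]=0xa1, sp=0xd3
body[0] mov  r2, #0xbb → r2=0xbb
body[1] sub  r7, r3, r6 → r7=0x57
body[2] add  r4, r5, r0 → r4=0x9b
body[3] sub  r4, r5, #40 → r4=0x46
body[4] mov  r0, #0xfe → r0=0xfe
body[5] mov  r6, r3 → r6=0xf8
body[6] mov  r4, r0 → r4=0xfe
epilogue: pop r6=0xa1, sp=0xd4
epilogue: pop r4=0xd2, sp=0xd5
r1: caller-saved, written=False
r2: caller-saved, written=True
r4: callee-saved, written=True
r6: callee-saved, written=True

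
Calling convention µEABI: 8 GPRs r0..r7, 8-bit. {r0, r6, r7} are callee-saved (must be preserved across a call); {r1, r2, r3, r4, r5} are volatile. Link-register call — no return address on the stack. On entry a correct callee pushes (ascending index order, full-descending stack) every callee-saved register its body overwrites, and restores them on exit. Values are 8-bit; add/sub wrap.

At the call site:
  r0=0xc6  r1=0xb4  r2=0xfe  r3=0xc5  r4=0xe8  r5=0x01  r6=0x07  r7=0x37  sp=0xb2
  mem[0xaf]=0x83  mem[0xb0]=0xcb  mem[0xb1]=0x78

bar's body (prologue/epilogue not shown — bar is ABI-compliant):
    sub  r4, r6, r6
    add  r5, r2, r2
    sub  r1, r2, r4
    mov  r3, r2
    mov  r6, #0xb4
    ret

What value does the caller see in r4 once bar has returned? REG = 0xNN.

REG = 0x00

prologue: push r6 -> mem[0xb1]=0x07, sp=0xb1
body[0] sub  r4, r6, r6 -> r4=0x00
body[1] add  r5, r2, r2 -> r5=0xfc
body[2] sub  r1, r2, r4 -> r1=0xfe
body[3] mov  r3, r2 -> r3=0xfe
body[4] mov  r6, #0xb4 -> r6=0xb4
epilogue: pop r6=0x07, sp=0xb2
r4 is caller-saved -> body value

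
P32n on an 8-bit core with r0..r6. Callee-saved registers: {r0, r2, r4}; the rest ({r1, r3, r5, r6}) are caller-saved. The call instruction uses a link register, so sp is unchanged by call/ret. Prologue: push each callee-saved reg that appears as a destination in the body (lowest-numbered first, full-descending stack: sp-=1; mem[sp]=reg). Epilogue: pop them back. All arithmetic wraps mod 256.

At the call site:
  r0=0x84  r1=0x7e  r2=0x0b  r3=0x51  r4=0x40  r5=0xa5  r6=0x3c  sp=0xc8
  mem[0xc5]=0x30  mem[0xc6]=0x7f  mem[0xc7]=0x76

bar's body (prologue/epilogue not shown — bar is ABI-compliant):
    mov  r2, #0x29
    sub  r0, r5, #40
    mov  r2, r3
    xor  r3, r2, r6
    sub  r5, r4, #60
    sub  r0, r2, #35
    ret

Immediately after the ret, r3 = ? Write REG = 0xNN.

prologue: push r0 -> mem[0xc7]=0x84, sp=0xc7
prologue: push r2 -> mem[0xc6]=0x0b, sp=0xc6
body[0] mov  r2, #0x29 -> r2=0x29
body[1] sub  r0, r5, #40 -> r0=0x7d
body[2] mov  r2, r3 -> r2=0x51
body[3] xor  r3, r2, r6 -> r3=0x6d
body[4] sub  r5, r4, #60 -> r5=0x04
body[5] sub  r0, r2, #35 -> r0=0x2e
epilogue: pop r2=0x0b, sp=0xc7
epilogue: pop r0=0x84, sp=0xc8
r3 is caller-saved -> body value

REG = 0x6d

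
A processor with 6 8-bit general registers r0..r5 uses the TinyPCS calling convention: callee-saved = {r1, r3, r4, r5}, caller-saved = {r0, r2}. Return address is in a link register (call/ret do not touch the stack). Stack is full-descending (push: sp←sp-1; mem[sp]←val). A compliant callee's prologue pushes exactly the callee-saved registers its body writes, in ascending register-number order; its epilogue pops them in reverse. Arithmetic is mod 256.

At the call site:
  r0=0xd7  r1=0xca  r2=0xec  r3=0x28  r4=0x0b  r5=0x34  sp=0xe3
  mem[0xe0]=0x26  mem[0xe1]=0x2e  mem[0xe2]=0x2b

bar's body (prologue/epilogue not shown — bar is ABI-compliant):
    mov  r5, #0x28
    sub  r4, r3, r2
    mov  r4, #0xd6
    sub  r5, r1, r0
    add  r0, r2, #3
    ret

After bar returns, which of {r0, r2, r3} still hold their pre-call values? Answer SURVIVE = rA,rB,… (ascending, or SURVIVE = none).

SURVIVE = r2,r3

prologue: push r4 -> mem[0xe2]=0x0b, sp=0xe2
prologue: push r5 -> mem[0xe1]=0x34, sp=0xe1
body[0] mov  r5, #0x28 -> r5=0x28
body[1] sub  r4, r3, r2 -> r4=0x3c
body[2] mov  r4, #0xd6 -> r4=0xd6
body[3] sub  r5, r1, r0 -> r5=0xf3
body[4] add  r0, r2, #3 -> r0=0xef
epilogue: pop r5=0x34, sp=0xe2
epilogue: pop r4=0x0b, sp=0xe3
r0: caller-saved, written=True
r2: caller-saved, written=False
r3: callee-saved, written=False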